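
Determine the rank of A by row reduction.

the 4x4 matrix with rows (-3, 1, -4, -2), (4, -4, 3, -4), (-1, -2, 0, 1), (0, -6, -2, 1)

Row reduction:
R2 <- R2 - (-4/3)*R1:  [     0   -8/3   -7/3  -20/3 ]
R3 <- R3 - (1/3)*R1:  [    0  -7/3   4/3   5/3 ]
R3 <- R3 - (7/8)*R2:  [    0     0  27/8  15/2 ]
R4 <- R4 - (9/4)*R2:  [    0     0  13/4    16 ]
R4 <- R4 - (26/27)*R3:  [    0     0     0  79/9 ]
Row echelon form:
[ -3     1    -4     -2 ]
[  0  -8/3  -7/3  -20/3 ]
[  0     0  27/8   15/2 ]
[  0     0     0   79/9 ]
Nonzero rows / pivot columns: 4

rank(A) = 4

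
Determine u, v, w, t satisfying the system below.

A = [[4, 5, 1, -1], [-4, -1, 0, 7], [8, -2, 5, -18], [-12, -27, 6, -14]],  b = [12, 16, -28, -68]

(3, 0, 4, 4)

Forward elimination on [A|b]:
R2 <- R2 - (-1)*R1:  [  0   4   1   6  28 ]
R3 <- R3 - (2)*R1:  [   0  -12    3  -16  -52 ]
R4 <- R4 - (-3)*R1:  [   0  -12    9  -17  -32 ]
R3 <- R3 - (-3)*R2:  [  0   0   6   2  32 ]
R4 <- R4 - (-3)*R2:  [  0   0  12   1  52 ]
R4 <- R4 - (2)*R3:  [   0    0    0   -3  -12 ]
Row echelon form:
[ 4  5  1  -1  |   12 ]
[ 0  4  1   6  |   28 ]
[ 0  0  6   2  |   32 ]
[ 0  0  0  -3  |  -12 ]
Back-substitution:
t = (-12) / -3 = 4
w = (32 - (2)*(4)) / 6 = 4
v = (28 - (1)*(4) - (6)*(4)) / 4 = 0
u = (12 - (5)*(0) - (1)*(4) - (-1)*(4)) / 4 = 3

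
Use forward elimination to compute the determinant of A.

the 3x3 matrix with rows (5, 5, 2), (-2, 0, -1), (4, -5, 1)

det(A) = -15

Forward elimination:
R2 <- R2 - (-2/5)*R1:  [    0     2  -1/5 ]
R3 <- R3 - (4/5)*R1:  [    0    -9  -3/5 ]
R3 <- R3 - (-9/2)*R2:  [    0     0  -3/2 ]
Upper-triangular form:
[ 5  5     2 ]
[ 0  2  -1/5 ]
[ 0  0  -3/2 ]
det(A) = (-1)^0 * (5) * (2) * (-3/2) = -15  (0 row swaps -> sign +1)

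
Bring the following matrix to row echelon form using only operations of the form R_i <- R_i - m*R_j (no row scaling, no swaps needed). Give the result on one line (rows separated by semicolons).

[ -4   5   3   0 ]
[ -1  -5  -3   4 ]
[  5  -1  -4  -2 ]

Forward elimination:
R2 <- R2 - (1/4)*R1:  [     0  -25/4  -15/4      4 ]
R3 <- R3 - (-5/4)*R1:  [    0  21/4  -1/4    -2 ]
R3 <- R3 - (-21/25)*R2:  [     0      0  -17/5  34/25 ]
Row echelon form:
[ -4      5      3      0 ]
[  0  -25/4  -15/4      4 ]
[  0      0  -17/5  34/25 ]

REF = [-4 5 3 0; 0 -25/4 -15/4 4; 0 0 -17/5 34/25]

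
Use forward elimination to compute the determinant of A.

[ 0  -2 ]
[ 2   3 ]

Forward elimination:
R1 <-> R2   (pivot in column 1 was zero)
[ 2   3 ]
[ 0  -2 ]
Upper-triangular form:
[ 2   3 ]
[ 0  -2 ]
det(A) = (-1)^1 * (2) * (-2) = 4  (1 row swap -> sign -1)

det(A) = 4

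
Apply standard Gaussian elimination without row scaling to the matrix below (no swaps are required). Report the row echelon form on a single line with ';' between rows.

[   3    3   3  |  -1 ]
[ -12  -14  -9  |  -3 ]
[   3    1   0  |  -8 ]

Forward elimination:
R2 <- R2 - (-4)*R1:  [  0  -2   3  -7 ]
R3 <- R3 - (1)*R1:  [  0  -2  -3  -7 ]
R3 <- R3 - (1)*R2:  [  0   0  -6   0 ]
Row echelon form:
[ 3   3   3  |  -1 ]
[ 0  -2   3  |  -7 ]
[ 0   0  -6  |   0 ]

REF = [3 3 3 -1; 0 -2 3 -7; 0 0 -6 0]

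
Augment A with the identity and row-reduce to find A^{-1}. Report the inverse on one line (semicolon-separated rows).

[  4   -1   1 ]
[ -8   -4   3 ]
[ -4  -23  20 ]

inverse = [11/24 1/8 -1/24; -37/6 -7/2 5/6; -7 -4 1]

Gauss-Jordan on [A | I]:
R1 <- (1/4)*R1:  [    1  -1/4   1/4  |   1/4     0     0 ]
R2 <- R2 - (-8)*R1:  [  0  -6   5  |   2   1   0 ]
R3 <- R3 - (-4)*R1:  [   0  -24   21  |    1    0    1 ]
R2 <- (1/-6)*R2:  [    0     1  -5/6  |  -1/3  -1/6     0 ]
R1 <- R1 - (-1/4)*R2:  [     1      0   1/24  |    1/6  -1/24      0 ]
R3 <- R3 - (-24)*R2:  [  0   0   1  |  -7  -4   1 ]
R1 <- R1 - (1/24)*R3:  [     1      0      0  |  11/24    1/8  -1/24 ]
R2 <- R2 - (-5/6)*R3:  [     0      1      0  |  -37/6   -7/2    5/6 ]
Right block of [I | A^{-1}] is the inverse:
[ 11/24   1/8  -1/24 ]
[ -37/6  -7/2    5/6 ]
[    -7    -4      1 ]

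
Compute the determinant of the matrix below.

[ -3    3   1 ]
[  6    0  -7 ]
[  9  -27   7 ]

Forward elimination:
R2 <- R2 - (-2)*R1:  [  0   6  -5 ]
R3 <- R3 - (-3)*R1:  [   0  -18   10 ]
R3 <- R3 - (-3)*R2:  [  0   0  -5 ]
Upper-triangular form:
[ -3  3   1 ]
[  0  6  -5 ]
[  0  0  -5 ]
det(A) = (-1)^0 * (-3) * (6) * (-5) = 90  (0 row swaps -> sign +1)

det(A) = 90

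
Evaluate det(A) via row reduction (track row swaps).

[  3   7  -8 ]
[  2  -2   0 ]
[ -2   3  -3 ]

Forward elimination:
R2 <- R2 - (2/3)*R1:  [     0  -20/3   16/3 ]
R3 <- R3 - (-2/3)*R1:  [     0   23/3  -25/3 ]
R3 <- R3 - (-23/20)*R2:  [     0      0  -11/5 ]
Upper-triangular form:
[ 3      7     -8 ]
[ 0  -20/3   16/3 ]
[ 0      0  -11/5 ]
det(A) = (-1)^0 * (3) * (-20/3) * (-11/5) = 44  (0 row swaps -> sign +1)

det(A) = 44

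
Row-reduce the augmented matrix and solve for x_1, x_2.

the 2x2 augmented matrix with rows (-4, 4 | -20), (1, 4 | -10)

(2, -3)

Forward elimination on [A|b]:
R2 <- R2 - (-1/4)*R1:  [   0    5  -15 ]
Row echelon form:
[ -4  4  |  -20 ]
[  0  5  |  -15 ]
Back-substitution:
x_2 = (-15) / 5 = -3
x_1 = (-20 - (4)*(-3)) / -4 = 2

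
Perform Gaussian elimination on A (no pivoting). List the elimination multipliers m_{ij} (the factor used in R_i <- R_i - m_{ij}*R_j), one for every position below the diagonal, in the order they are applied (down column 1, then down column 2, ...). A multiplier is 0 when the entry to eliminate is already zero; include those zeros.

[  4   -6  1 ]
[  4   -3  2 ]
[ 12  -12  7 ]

Forward elimination:
R2 <- R2 - (1)*R1:  [ 0  3  1 ]
R3 <- R3 - (3)*R1:  [ 0  6  4 ]
R3 <- R3 - (2)*R2:  [ 0  0  2 ]
Multipliers (in order of application): m_{21} = 1, m_{31} = 3, m_{32} = 2

multipliers: 1, 3, 2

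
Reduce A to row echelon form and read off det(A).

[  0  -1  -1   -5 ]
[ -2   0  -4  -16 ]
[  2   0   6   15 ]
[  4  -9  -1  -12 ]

Forward elimination:
R1 <-> R2   (pivot in column 1 was zero)
[ -2   0  -4  -16 ]
[  0  -1  -1   -5 ]
[  2   0   6   15 ]
[  4  -9  -1  -12 ]
R3 <- R3 - (-1)*R1:  [  0   0   2  -1 ]
R4 <- R4 - (-2)*R1:  [   0   -9   -9  -44 ]
R4 <- R4 - (9)*R2:  [ 0  0  0  1 ]
Upper-triangular form:
[ -2   0  -4  -16 ]
[  0  -1  -1   -5 ]
[  0   0   2   -1 ]
[  0   0   0    1 ]
det(A) = (-1)^1 * (-2) * (-1) * (2) * (1) = -4  (1 row swap -> sign -1)

det(A) = -4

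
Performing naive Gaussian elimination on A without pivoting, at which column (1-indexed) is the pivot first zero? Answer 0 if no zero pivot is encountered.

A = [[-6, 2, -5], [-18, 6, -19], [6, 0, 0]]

Naive forward elimination:
R2 <- R2 - (3)*R1:  [  0   0  -4 ]
R3 <- R3 - (-1)*R1:  [  0   2  -5 ]
Matrix at this point:
[ -6  2  -5 ]
[  0  0  -4 ]
[  0  2  -5 ]
Pivot entry (2,2) is zero but row 3 has 2 in column 2 -> naive elimination stops; a row interchange (e.g. R2 <-> R3) would be required here.

first zero-pivot column = 2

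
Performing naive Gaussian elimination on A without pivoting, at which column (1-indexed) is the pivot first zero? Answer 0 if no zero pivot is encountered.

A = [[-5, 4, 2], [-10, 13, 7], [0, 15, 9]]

first zero-pivot column = 3

Naive forward elimination:
R2 <- R2 - (2)*R1:  [ 0  5  3 ]
R3 <- R3 - (3)*R2:  [ 0  0  0 ]
Matrix at this point:
[ -5  4  2 ]
[  0  5  3 ]
[  0  0  0 ]
Pivot entry (3,3) in the last row is zero and there are no rows below to swap with -> zero pivot in column 3 (A is singular).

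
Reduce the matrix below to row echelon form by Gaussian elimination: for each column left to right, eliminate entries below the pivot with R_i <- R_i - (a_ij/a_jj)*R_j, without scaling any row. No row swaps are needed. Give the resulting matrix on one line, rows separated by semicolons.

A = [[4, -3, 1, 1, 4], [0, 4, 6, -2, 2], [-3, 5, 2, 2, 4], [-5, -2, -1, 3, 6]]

REF = [4 -3 1 1 4; 0 4 6 -2 2; 0 0 -11/8 33/8 45/8; 0 0 0 28 552/11]

Forward elimination:
R3 <- R3 - (-3/4)*R1:  [    0  11/4  11/4  11/4     7 ]
R4 <- R4 - (-5/4)*R1:  [     0  -23/4    1/4   17/4     11 ]
R3 <- R3 - (11/16)*R2:  [     0      0  -11/8   33/8   45/8 ]
R4 <- R4 - (-23/16)*R2:  [     0      0   71/8   11/8  111/8 ]
R4 <- R4 - (-71/11)*R3:  [      0       0       0      28  552/11 ]
Row echelon form:
[ 4  -3      1     1       4 ]
[ 0   4      6    -2       2 ]
[ 0   0  -11/8  33/8    45/8 ]
[ 0   0      0    28  552/11 ]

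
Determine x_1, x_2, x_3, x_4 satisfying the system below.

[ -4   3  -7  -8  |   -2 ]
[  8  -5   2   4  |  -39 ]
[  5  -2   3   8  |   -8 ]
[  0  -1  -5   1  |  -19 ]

Forward elimination on [A|b]:
R2 <- R2 - (-2)*R1:  [   0    1  -12  -12  -43 ]
R3 <- R3 - (-5/4)*R1:  [     0    7/4  -23/4     -2  -21/2 ]
R3 <- R3 - (7/4)*R2:  [     0      0   61/4     19  259/4 ]
R4 <- R4 - (-1)*R2:  [   0    0  -17  -11  -62 ]
R4 <- R4 - (-68/61)*R3:  [      0       0       0  621/61  621/61 ]
Row echelon form:
[ -4  3    -7      -8  |      -2 ]
[  0  1   -12     -12  |     -43 ]
[  0  0  61/4      19  |   259/4 ]
[  0  0     0  621/61  |  621/61 ]
Back-substitution:
x_4 = (621/61) / (621/61) = 1
x_3 = (259/4 - (19)*(1)) / (61/4) = 3
x_2 = (-43 - (-12)*(3) - (-12)*(1)) / 1 = 5
x_1 = (-2 - (3)*(5) - (-7)*(3) - (-8)*(1)) / -4 = -3

(-3, 5, 3, 1)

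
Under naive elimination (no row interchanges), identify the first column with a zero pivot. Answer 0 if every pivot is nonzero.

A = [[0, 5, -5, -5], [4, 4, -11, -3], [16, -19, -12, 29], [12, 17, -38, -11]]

first zero-pivot column = 1

Naive forward elimination:
Pivot entry (1,1) is zero but row 2 has 4 in column 1 -> naive elimination stops; a row interchange (e.g. R1 <-> R2) would be required here.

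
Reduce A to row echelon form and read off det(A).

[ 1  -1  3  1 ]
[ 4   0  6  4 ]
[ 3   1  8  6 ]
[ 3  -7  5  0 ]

det(A) = 60

Forward elimination:
R2 <- R2 - (4)*R1:  [  0   4  -6   0 ]
R3 <- R3 - (3)*R1:  [  0   4  -1   3 ]
R4 <- R4 - (3)*R1:  [  0  -4  -4  -3 ]
R3 <- R3 - (1)*R2:  [ 0  0  5  3 ]
R4 <- R4 - (-1)*R2:  [   0    0  -10   -3 ]
R4 <- R4 - (-2)*R3:  [ 0  0  0  3 ]
Upper-triangular form:
[ 1  -1   3  1 ]
[ 0   4  -6  0 ]
[ 0   0   5  3 ]
[ 0   0   0  3 ]
det(A) = (-1)^0 * (1) * (4) * (5) * (3) = 60  (0 row swaps -> sign +1)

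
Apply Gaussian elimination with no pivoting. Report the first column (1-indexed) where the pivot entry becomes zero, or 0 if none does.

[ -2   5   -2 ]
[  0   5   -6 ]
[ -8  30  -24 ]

Naive forward elimination:
R3 <- R3 - (4)*R1:  [   0   10  -16 ]
R3 <- R3 - (2)*R2:  [  0   0  -4 ]
All pivots nonzero; naive elimination completes without hitting a zero pivot.

first zero-pivot column = 0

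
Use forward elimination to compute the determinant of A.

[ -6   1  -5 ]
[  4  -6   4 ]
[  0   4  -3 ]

Forward elimination:
R2 <- R2 - (-2/3)*R1:  [     0  -16/3    2/3 ]
R3 <- R3 - (-3/4)*R2:  [    0     0  -5/2 ]
Upper-triangular form:
[ -6      1    -5 ]
[  0  -16/3   2/3 ]
[  0      0  -5/2 ]
det(A) = (-1)^0 * (-6) * (-16/3) * (-5/2) = -80  (0 row swaps -> sign +1)

det(A) = -80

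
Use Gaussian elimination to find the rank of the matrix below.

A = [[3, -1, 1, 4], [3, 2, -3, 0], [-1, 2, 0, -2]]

Row reduction:
R2 <- R2 - (1)*R1:  [  0   3  -4  -4 ]
R3 <- R3 - (-1/3)*R1:  [    0   5/3   1/3  -2/3 ]
R3 <- R3 - (5/9)*R2:  [    0     0  23/9  14/9 ]
Row echelon form:
[ 3  -1     1     4 ]
[ 0   3    -4    -4 ]
[ 0   0  23/9  14/9 ]
Nonzero rows / pivot columns: 3

rank(A) = 3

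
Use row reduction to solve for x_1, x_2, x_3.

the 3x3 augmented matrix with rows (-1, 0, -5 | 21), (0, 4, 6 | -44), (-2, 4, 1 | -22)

(-1, -5, -4)

Forward elimination on [A|b]:
R3 <- R3 - (2)*R1:  [   0    4   11  -64 ]
R3 <- R3 - (1)*R2:  [   0    0    5  -20 ]
Row echelon form:
[ -1  0  -5  |   21 ]
[  0  4   6  |  -44 ]
[  0  0   5  |  -20 ]
Back-substitution:
x_3 = (-20) / 5 = -4
x_2 = (-44 - (6)*(-4)) / 4 = -5
x_1 = (21 - (-5)*(-4)) / -1 = -1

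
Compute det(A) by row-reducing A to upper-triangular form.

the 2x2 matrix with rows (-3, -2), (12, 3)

det(A) = 15

Forward elimination:
R2 <- R2 - (-4)*R1:  [  0  -5 ]
Upper-triangular form:
[ -3  -2 ]
[  0  -5 ]
det(A) = (-1)^0 * (-3) * (-5) = 15  (0 row swaps -> sign +1)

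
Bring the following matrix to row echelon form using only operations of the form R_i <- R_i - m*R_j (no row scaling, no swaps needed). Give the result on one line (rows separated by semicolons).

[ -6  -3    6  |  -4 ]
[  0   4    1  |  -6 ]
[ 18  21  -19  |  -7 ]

Forward elimination:
R3 <- R3 - (-3)*R1:  [   0   12   -1  -19 ]
R3 <- R3 - (3)*R2:  [  0   0  -4  -1 ]
Row echelon form:
[ -6  -3   6  |  -4 ]
[  0   4   1  |  -6 ]
[  0   0  -4  |  -1 ]

REF = [-6 -3 6 -4; 0 4 1 -6; 0 0 -4 -1]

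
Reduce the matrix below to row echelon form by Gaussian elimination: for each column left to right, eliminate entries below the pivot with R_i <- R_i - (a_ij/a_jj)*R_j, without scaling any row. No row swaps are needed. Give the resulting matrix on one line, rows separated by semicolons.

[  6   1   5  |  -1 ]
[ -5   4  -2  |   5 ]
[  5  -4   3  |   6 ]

REF = [6 1 5 -1; 0 29/6 13/6 25/6; 0 0 1 11]

Forward elimination:
R2 <- R2 - (-5/6)*R1:  [    0  29/6  13/6  25/6 ]
R3 <- R3 - (5/6)*R1:  [     0  -29/6   -7/6   41/6 ]
R3 <- R3 - (-1)*R2:  [  0   0   1  11 ]
Row echelon form:
[ 6     1     5  |    -1 ]
[ 0  29/6  13/6  |  25/6 ]
[ 0     0     1  |    11 ]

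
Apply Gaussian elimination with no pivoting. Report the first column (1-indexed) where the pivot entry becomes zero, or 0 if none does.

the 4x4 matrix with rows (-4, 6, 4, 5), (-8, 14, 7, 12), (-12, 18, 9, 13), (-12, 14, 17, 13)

first zero-pivot column = 4

Naive forward elimination:
R2 <- R2 - (2)*R1:  [  0   2  -1   2 ]
R3 <- R3 - (3)*R1:  [  0   0  -3  -2 ]
R4 <- R4 - (3)*R1:  [  0  -4   5  -2 ]
R4 <- R4 - (-2)*R2:  [ 0  0  3  2 ]
R4 <- R4 - (-1)*R3:  [ 0  0  0  0 ]
Matrix at this point:
[ -4  6   4   5 ]
[  0  2  -1   2 ]
[  0  0  -3  -2 ]
[  0  0   0   0 ]
Pivot entry (4,4) in the last row is zero and there are no rows below to swap with -> zero pivot in column 4 (A is singular).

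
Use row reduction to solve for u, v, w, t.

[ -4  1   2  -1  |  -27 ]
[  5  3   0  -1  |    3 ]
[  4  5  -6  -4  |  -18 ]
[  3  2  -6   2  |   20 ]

(4, -4, -1, 5)

Forward elimination on [A|b]:
R2 <- R2 - (-5/4)*R1:  [      0    17/4     5/2    -9/4  -123/4 ]
R3 <- R3 - (-1)*R1:  [   0    6   -4   -5  -45 ]
R4 <- R4 - (-3/4)*R1:  [    0  11/4  -9/2   5/4  -1/4 ]
R3 <- R3 - (24/17)*R2:  [       0        0  -128/17   -31/17   -27/17 ]
R4 <- R4 - (11/17)*R2:  [       0        0  -104/17    46/17   334/17 ]
R4 <- R4 - (13/16)*R3:  [      0       0       0   67/16  335/16 ]
Row echelon form:
[ -4     1        2      -1  |     -27 ]
[  0  17/4      5/2    -9/4  |  -123/4 ]
[  0     0  -128/17  -31/17  |  -27/17 ]
[  0     0        0   67/16  |  335/16 ]
Back-substitution:
t = (335/16) / (67/16) = 5
w = (-27/17 - (-31/17)*(5)) / (-128/17) = -1
v = (-123/4 - (5/2)*(-1) - (-9/4)*(5)) / (17/4) = -4
u = (-27 - (1)*(-4) - (2)*(-1) - (-1)*(5)) / -4 = 4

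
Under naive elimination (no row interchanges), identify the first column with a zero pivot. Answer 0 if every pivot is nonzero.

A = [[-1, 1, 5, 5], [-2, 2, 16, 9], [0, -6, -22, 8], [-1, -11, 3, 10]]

Naive forward elimination:
R2 <- R2 - (2)*R1:  [  0   0   6  -1 ]
R4 <- R4 - (1)*R1:  [   0  -12   -2    5 ]
Matrix at this point:
[ -1    1    5   5 ]
[  0    0    6  -1 ]
[  0   -6  -22   8 ]
[  0  -12   -2   5 ]
Pivot entry (2,2) is zero but row 3 has -6 in column 2 -> naive elimination stops; a row interchange (e.g. R2 <-> R3) would be required here.

first zero-pivot column = 2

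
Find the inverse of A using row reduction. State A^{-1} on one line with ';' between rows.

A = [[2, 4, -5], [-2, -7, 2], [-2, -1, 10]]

Gauss-Jordan on [A | I]:
R1 <- (1/2)*R1:  [    1     2  -5/2  |   1/2     0     0 ]
R2 <- R2 - (-2)*R1:  [  0  -3  -3  |   1   1   0 ]
R3 <- R3 - (-2)*R1:  [ 0  3  5  |  1  0  1 ]
R2 <- (1/-3)*R2:  [    0     1     1  |  -1/3  -1/3     0 ]
R1 <- R1 - (2)*R2:  [    1     0  -9/2  |   7/6   2/3     0 ]
R3 <- R3 - (3)*R2:  [ 0  0  2  |  2  1  1 ]
R3 <- (1/2)*R3:  [   0    0    1  |    1  1/2  1/2 ]
R1 <- R1 - (-9/2)*R3:  [     1      0      0  |   17/3  35/12    9/4 ]
R2 <- R2 - (1)*R3:  [    0     1     0  |  -4/3  -5/6  -1/2 ]
Right block of [I | A^{-1}] is the inverse:
[ 17/3  35/12   9/4 ]
[ -4/3   -5/6  -1/2 ]
[    1    1/2   1/2 ]

inverse = [17/3 35/12 9/4; -4/3 -5/6 -1/2; 1 1/2 1/2]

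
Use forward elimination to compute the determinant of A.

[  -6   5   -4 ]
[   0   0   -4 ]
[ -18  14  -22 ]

det(A) = 24

Forward elimination:
R3 <- R3 - (3)*R1:  [   0   -1  -10 ]
R2 <-> R3   (pivot in column 2 was zero)
[ -6   5   -4 ]
[  0  -1  -10 ]
[  0   0   -4 ]
Upper-triangular form:
[ -6   5   -4 ]
[  0  -1  -10 ]
[  0   0   -4 ]
det(A) = (-1)^1 * (-6) * (-1) * (-4) = 24  (1 row swap -> sign -1)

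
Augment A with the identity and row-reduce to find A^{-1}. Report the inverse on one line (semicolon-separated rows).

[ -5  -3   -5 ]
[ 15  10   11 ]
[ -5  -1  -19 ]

Gauss-Jordan on [A | I]:
R1 <- (1/-5)*R1:  [    1   3/5     1  |  -1/5     0     0 ]
R2 <- R2 - (15)*R1:  [  0   1  -4  |   3   1   0 ]
R3 <- R3 - (-5)*R1:  [   0    2  -14  |   -1    0    1 ]
R1 <- R1 - (3/5)*R2:  [    1     0  17/5  |    -2  -3/5     0 ]
R3 <- R3 - (2)*R2:  [  0   0  -6  |  -7  -2   1 ]
R3 <- (1/-6)*R3:  [    0     0     1  |   7/6   1/3  -1/6 ]
R1 <- R1 - (17/5)*R3:  [       1        0        0  |  -179/30   -26/15    17/30 ]
R2 <- R2 - (-4)*R3:  [    0     1     0  |  23/3   7/3  -2/3 ]
Right block of [I | A^{-1}] is the inverse:
[ -179/30  -26/15  17/30 ]
[    23/3     7/3   -2/3 ]
[     7/6     1/3   -1/6 ]

inverse = [-179/30 -26/15 17/30; 23/3 7/3 -2/3; 7/6 1/3 -1/6]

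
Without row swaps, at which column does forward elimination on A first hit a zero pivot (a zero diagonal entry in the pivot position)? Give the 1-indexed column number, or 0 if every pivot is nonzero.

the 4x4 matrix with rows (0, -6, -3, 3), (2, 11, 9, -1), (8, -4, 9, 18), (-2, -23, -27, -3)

Naive forward elimination:
Pivot entry (1,1) is zero but row 2 has 2 in column 1 -> naive elimination stops; a row interchange (e.g. R1 <-> R2) would be required here.

first zero-pivot column = 1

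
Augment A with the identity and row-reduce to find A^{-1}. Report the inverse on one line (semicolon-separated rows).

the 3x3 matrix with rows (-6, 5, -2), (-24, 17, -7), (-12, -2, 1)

Gauss-Jordan on [A | I]:
R1 <- (1/-6)*R1:  [    1  -5/6   1/3  |  -1/6     0     0 ]
R2 <- R2 - (-24)*R1:  [  0  -3   1  |  -4   1   0 ]
R3 <- R3 - (-12)*R1:  [   0  -12    5  |   -2    0    1 ]
R2 <- (1/-3)*R2:  [    0     1  -1/3  |   4/3  -1/3     0 ]
R1 <- R1 - (-5/6)*R2:  [     1      0   1/18  |  17/18  -5/18      0 ]
R3 <- R3 - (-12)*R2:  [  0   0   1  |  14  -4   1 ]
R1 <- R1 - (1/18)*R3:  [     1      0      0  |    1/6  -1/18  -1/18 ]
R2 <- R2 - (-1/3)*R3:  [    0     1     0  |     6  -5/3   1/3 ]
Right block of [I | A^{-1}] is the inverse:
[ 1/6  -1/18  -1/18 ]
[   6   -5/3    1/3 ]
[  14     -4      1 ]

inverse = [1/6 -1/18 -1/18; 6 -5/3 1/3; 14 -4 1]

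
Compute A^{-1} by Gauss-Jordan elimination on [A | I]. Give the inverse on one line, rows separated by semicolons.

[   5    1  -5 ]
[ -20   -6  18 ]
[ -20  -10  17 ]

Gauss-Jordan on [A | I]:
R1 <- (1/5)*R1:  [   1  1/5   -1  |  1/5    0    0 ]
R2 <- R2 - (-20)*R1:  [  0  -2  -2  |   4   1   0 ]
R3 <- R3 - (-20)*R1:  [  0  -6  -3  |   4   0   1 ]
R2 <- (1/-2)*R2:  [    0     1     1  |    -2  -1/2     0 ]
R1 <- R1 - (1/5)*R2:  [    1     0  -6/5  |   3/5  1/10     0 ]
R3 <- R3 - (-6)*R2:  [  0   0   3  |  -8  -3   1 ]
R3 <- (1/3)*R3:  [    0     0     1  |  -8/3    -1   1/3 ]
R1 <- R1 - (-6/5)*R3:  [      1       0       0  |   -13/5  -11/10     2/5 ]
R2 <- R2 - (1)*R3:  [    0     1     0  |   2/3   1/2  -1/3 ]
Right block of [I | A^{-1}] is the inverse:
[ -13/5  -11/10   2/5 ]
[   2/3     1/2  -1/3 ]
[  -8/3      -1   1/3 ]

inverse = [-13/5 -11/10 2/5; 2/3 1/2 -1/3; -8/3 -1 1/3]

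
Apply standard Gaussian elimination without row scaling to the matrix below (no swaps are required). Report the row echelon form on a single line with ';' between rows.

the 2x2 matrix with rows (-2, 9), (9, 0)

REF = [-2 9; 0 81/2]

Forward elimination:
R2 <- R2 - (-9/2)*R1:  [    0  81/2 ]
Row echelon form:
[ -2     9 ]
[  0  81/2 ]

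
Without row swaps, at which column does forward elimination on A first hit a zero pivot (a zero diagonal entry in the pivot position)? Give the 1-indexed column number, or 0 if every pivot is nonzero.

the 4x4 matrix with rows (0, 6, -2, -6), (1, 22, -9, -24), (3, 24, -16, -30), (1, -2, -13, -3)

first zero-pivot column = 1

Naive forward elimination:
Pivot entry (1,1) is zero but row 2 has 1 in column 1 -> naive elimination stops; a row interchange (e.g. R1 <-> R2) would be required here.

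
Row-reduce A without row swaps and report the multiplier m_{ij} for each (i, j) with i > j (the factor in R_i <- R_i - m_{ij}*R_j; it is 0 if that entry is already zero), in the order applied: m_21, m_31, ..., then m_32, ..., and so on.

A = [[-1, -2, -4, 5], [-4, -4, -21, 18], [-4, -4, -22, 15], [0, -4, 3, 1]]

Forward elimination:
R2 <- R2 - (4)*R1:  [  0   4  -5  -2 ]
R3 <- R3 - (4)*R1:  [  0   4  -6  -5 ]
R4: entry in column 1 is already 0 -> m_{41} = 0 (no row operation needed)
R3 <- R3 - (1)*R2:  [  0   0  -1  -3 ]
R4 <- R4 - (-1)*R2:  [  0   0  -2  -1 ]
R4 <- R4 - (2)*R3:  [ 0  0  0  5 ]
Multipliers (in order of application): m_{21} = 4, m_{31} = 4, m_{41} = 0, m_{32} = 1, m_{42} = -1, m_{43} = 2

multipliers: 4, 4, 0, 1, -1, 2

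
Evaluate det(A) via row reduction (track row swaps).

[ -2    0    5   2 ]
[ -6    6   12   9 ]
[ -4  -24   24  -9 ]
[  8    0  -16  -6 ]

det(A) = -96

Forward elimination:
R2 <- R2 - (3)*R1:  [  0   6  -3   3 ]
R3 <- R3 - (2)*R1:  [   0  -24   14  -13 ]
R4 <- R4 - (-4)*R1:  [ 0  0  4  2 ]
R3 <- R3 - (-4)*R2:  [  0   0   2  -1 ]
R4 <- R4 - (2)*R3:  [ 0  0  0  4 ]
Upper-triangular form:
[ -2  0   5   2 ]
[  0  6  -3   3 ]
[  0  0   2  -1 ]
[  0  0   0   4 ]
det(A) = (-1)^0 * (-2) * (6) * (2) * (4) = -96  (0 row swaps -> sign +1)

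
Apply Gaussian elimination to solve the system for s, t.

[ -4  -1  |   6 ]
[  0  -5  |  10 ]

(-1, -2)

Forward elimination on [A|b]:
Row echelon form:
[ -4  -1  |   6 ]
[  0  -5  |  10 ]
Back-substitution:
t = (10) / -5 = -2
s = (6 - (-1)*(-2)) / -4 = -1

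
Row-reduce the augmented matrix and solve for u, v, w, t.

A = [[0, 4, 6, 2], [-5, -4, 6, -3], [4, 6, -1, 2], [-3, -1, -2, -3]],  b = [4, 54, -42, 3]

Forward elimination on [A|b]:
R1 <-> R2   (pivot in column 1 was zero)
[ -5  -4   6  -3   54 ]
[  0   4   6   2    4 ]
[  4   6  -1   2  -42 ]
[ -3  -1  -2  -3    3 ]
R3 <- R3 - (-4/5)*R1:  [    0  14/5  19/5  -2/5   6/5 ]
R4 <- R4 - (3/5)*R1:  [      0     7/5   -28/5    -6/5  -147/5 ]
R3 <- R3 - (7/10)*R2:  [    0     0  -2/5  -9/5  -8/5 ]
R4 <- R4 - (7/20)*R2:  [      0       0  -77/10  -19/10  -154/5 ]
R4 <- R4 - (77/4)*R3:  [     0      0      0  131/4      0 ]
Row echelon form:
[ -5  -4     6     -3  |    54 ]
[  0   4     6      2  |     4 ]
[  0   0  -2/5   -9/5  |  -8/5 ]
[  0   0     0  131/4  |     0 ]
Back-substitution:
t = (0) / (131/4) = 0
w = (-8/5 - (-9/5)*(0)) / (-2/5) = 4
v = (4 - (6)*(4) - (2)*(0)) / 4 = -5
u = (54 - (-4)*(-5) - (6)*(4) - (-3)*(0)) / -5 = -2

(-2, -5, 4, 0)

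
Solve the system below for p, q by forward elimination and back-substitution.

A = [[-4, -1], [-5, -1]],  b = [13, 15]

Forward elimination on [A|b]:
R2 <- R2 - (5/4)*R1:  [    0   1/4  -5/4 ]
Row echelon form:
[ -4   -1  |    13 ]
[  0  1/4  |  -5/4 ]
Back-substitution:
q = (-5/4) / (1/4) = -5
p = (13 - (-1)*(-5)) / -4 = -2

(-2, -5)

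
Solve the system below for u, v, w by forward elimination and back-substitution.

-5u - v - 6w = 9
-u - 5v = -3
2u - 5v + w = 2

(3, 0, -4)

Forward elimination on [A|b]:
R2 <- R2 - (1/5)*R1:  [     0  -24/5    6/5  -24/5 ]
R3 <- R3 - (-2/5)*R1:  [     0  -27/5   -7/5   28/5 ]
R3 <- R3 - (9/8)*R2:  [     0      0  -11/4     11 ]
Row echelon form:
[ -5     -1     -6  |      9 ]
[  0  -24/5    6/5  |  -24/5 ]
[  0      0  -11/4  |     11 ]
Back-substitution:
w = (11) / (-11/4) = -4
v = (-24/5 - (6/5)*(-4)) / (-24/5) = 0
u = (9 - (-1)*(0) - (-6)*(-4)) / -5 = 3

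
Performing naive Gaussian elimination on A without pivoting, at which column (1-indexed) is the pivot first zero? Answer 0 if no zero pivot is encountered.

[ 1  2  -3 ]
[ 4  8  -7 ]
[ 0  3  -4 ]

first zero-pivot column = 2

Naive forward elimination:
R2 <- R2 - (4)*R1:  [ 0  0  5 ]
Matrix at this point:
[ 1  2  -3 ]
[ 0  0   5 ]
[ 0  3  -4 ]
Pivot entry (2,2) is zero but row 3 has 3 in column 2 -> naive elimination stops; a row interchange (e.g. R2 <-> R3) would be required here.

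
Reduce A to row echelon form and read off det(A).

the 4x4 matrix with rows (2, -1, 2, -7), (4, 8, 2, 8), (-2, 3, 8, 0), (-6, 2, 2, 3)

Forward elimination:
R2 <- R2 - (2)*R1:  [  0  10  -2  22 ]
R3 <- R3 - (-1)*R1:  [  0   2  10  -7 ]
R4 <- R4 - (-3)*R1:  [   0   -1    8  -18 ]
R3 <- R3 - (1/5)*R2:  [     0      0   52/5  -57/5 ]
R4 <- R4 - (-1/10)*R2:  [     0      0   39/5  -79/5 ]
R4 <- R4 - (3/4)*R3:  [     0      0      0  -29/4 ]
Upper-triangular form:
[ 2  -1     2     -7 ]
[ 0  10    -2     22 ]
[ 0   0  52/5  -57/5 ]
[ 0   0     0  -29/4 ]
det(A) = (-1)^0 * (2) * (10) * (52/5) * (-29/4) = -1508  (0 row swaps -> sign +1)

det(A) = -1508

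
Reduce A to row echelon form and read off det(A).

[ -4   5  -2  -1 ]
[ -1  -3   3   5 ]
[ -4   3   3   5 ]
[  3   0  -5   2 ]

Forward elimination:
R2 <- R2 - (1/4)*R1:  [     0  -17/4    7/2   21/4 ]
R3 <- R3 - (1)*R1:  [  0  -2   5   6 ]
R4 <- R4 - (-3/4)*R1:  [     0   15/4  -13/2    5/4 ]
R3 <- R3 - (8/17)*R2:  [     0      0  57/17  60/17 ]
R4 <- R4 - (-15/17)*R2:  [      0       0  -58/17  100/17 ]
R4 <- R4 - (-58/57)*R3:  [      0       0       0  180/19 ]
Upper-triangular form:
[ -4      5     -2      -1 ]
[  0  -17/4    7/2    21/4 ]
[  0      0  57/17   60/17 ]
[  0      0      0  180/19 ]
det(A) = (-1)^0 * (-4) * (-17/4) * (57/17) * (180/19) = 540  (0 row swaps -> sign +1)

det(A) = 540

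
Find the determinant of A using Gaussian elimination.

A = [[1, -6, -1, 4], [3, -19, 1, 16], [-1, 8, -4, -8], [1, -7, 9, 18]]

Forward elimination:
R2 <- R2 - (3)*R1:  [  0  -1   4   4 ]
R3 <- R3 - (-1)*R1:  [  0   2  -5  -4 ]
R4 <- R4 - (1)*R1:  [  0  -1  10  14 ]
R3 <- R3 - (-2)*R2:  [ 0  0  3  4 ]
R4 <- R4 - (1)*R2:  [  0   0   6  10 ]
R4 <- R4 - (2)*R3:  [ 0  0  0  2 ]
Upper-triangular form:
[ 1  -6  -1  4 ]
[ 0  -1   4  4 ]
[ 0   0   3  4 ]
[ 0   0   0  2 ]
det(A) = (-1)^0 * (1) * (-1) * (3) * (2) = -6  (0 row swaps -> sign +1)

det(A) = -6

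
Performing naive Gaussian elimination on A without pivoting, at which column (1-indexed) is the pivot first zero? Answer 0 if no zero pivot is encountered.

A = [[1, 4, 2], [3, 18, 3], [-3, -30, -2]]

Naive forward elimination:
R2 <- R2 - (3)*R1:  [  0   6  -3 ]
R3 <- R3 - (-3)*R1:  [   0  -18    4 ]
R3 <- R3 - (-3)*R2:  [  0   0  -5 ]
All pivots nonzero; naive elimination completes without hitting a zero pivot.

first zero-pivot column = 0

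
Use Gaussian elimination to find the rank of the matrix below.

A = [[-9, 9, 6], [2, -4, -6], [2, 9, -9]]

rank(A) = 3

Row reduction:
R2 <- R2 - (-2/9)*R1:  [     0     -2  -14/3 ]
R3 <- R3 - (-2/9)*R1:  [     0     11  -23/3 ]
R3 <- R3 - (-11/2)*R2:  [      0       0  -100/3 ]
Row echelon form:
[ -9   9       6 ]
[  0  -2   -14/3 ]
[  0   0  -100/3 ]
Nonzero rows / pivot columns: 3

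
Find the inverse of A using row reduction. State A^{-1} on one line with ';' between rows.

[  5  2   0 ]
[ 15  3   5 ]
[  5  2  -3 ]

Gauss-Jordan on [A | I]:
R1 <- (1/5)*R1:  [   1  2/5    0  |  1/5    0    0 ]
R2 <- R2 - (15)*R1:  [  0  -3   5  |  -3   1   0 ]
R3 <- R3 - (5)*R1:  [  0   0  -3  |  -1   0   1 ]
R2 <- (1/-3)*R2:  [    0     1  -5/3  |     1  -1/3     0 ]
R1 <- R1 - (2/5)*R2:  [    1     0   2/3  |  -1/5  2/15     0 ]
R3 <- (1/-3)*R3:  [    0     0     1  |   1/3     0  -1/3 ]
R1 <- R1 - (2/3)*R3:  [      1       0       0  |  -19/45    2/15     2/9 ]
R2 <- R2 - (-5/3)*R3:  [    0     1     0  |  14/9  -1/3  -5/9 ]
Right block of [I | A^{-1}] is the inverse:
[ -19/45  2/15   2/9 ]
[   14/9  -1/3  -5/9 ]
[    1/3     0  -1/3 ]

inverse = [-19/45 2/15 2/9; 14/9 -1/3 -5/9; 1/3 0 -1/3]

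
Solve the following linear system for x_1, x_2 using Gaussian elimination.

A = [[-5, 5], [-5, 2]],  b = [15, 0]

(2, 5)

Forward elimination on [A|b]:
R2 <- R2 - (1)*R1:  [   0   -3  -15 ]
Row echelon form:
[ -5   5  |   15 ]
[  0  -3  |  -15 ]
Back-substitution:
x_2 = (-15) / -3 = 5
x_1 = (15 - (5)*(5)) / -5 = 2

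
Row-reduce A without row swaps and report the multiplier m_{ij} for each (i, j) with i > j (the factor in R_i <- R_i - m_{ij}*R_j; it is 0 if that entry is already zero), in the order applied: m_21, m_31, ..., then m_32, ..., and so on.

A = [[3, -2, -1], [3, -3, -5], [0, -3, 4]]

Forward elimination:
R2 <- R2 - (1)*R1:  [  0  -1  -4 ]
R3: entry in column 1 is already 0 -> m_{31} = 0 (no row operation needed)
R3 <- R3 - (3)*R2:  [  0   0  16 ]
Multipliers (in order of application): m_{21} = 1, m_{31} = 0, m_{32} = 3

multipliers: 1, 0, 3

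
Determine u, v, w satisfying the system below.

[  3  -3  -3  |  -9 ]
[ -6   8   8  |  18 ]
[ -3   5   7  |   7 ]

Forward elimination on [A|b]:
R2 <- R2 - (-2)*R1:  [ 0  2  2  0 ]
R3 <- R3 - (-1)*R1:  [  0   2   4  -2 ]
R3 <- R3 - (1)*R2:  [  0   0   2  -2 ]
Row echelon form:
[ 3  -3  -3  |  -9 ]
[ 0   2   2  |   0 ]
[ 0   0   2  |  -2 ]
Back-substitution:
w = (-2) / 2 = -1
v = (0 - (2)*(-1)) / 2 = 1
u = (-9 - (-3)*(1) - (-3)*(-1)) / 3 = -3

(-3, 1, -1)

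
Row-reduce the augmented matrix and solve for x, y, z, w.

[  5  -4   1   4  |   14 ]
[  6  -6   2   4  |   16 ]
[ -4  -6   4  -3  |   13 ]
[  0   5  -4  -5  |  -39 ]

(-3, -2, 1, 5)

Forward elimination on [A|b]:
R2 <- R2 - (6/5)*R1:  [    0  -6/5   4/5  -4/5  -4/5 ]
R3 <- R3 - (-4/5)*R1:  [     0  -46/5   24/5    1/5  121/5 ]
R3 <- R3 - (23/3)*R2:  [    0     0  -4/3  19/3  91/3 ]
R4 <- R4 - (-25/6)*R2:  [      0       0    -2/3   -25/3  -127/3 ]
R4 <- R4 - (1/2)*R3:  [      0       0       0   -23/2  -115/2 ]
Row echelon form:
[ 5    -4     1      4  |      14 ]
[ 0  -6/5   4/5   -4/5  |    -4/5 ]
[ 0     0  -4/3   19/3  |    91/3 ]
[ 0     0     0  -23/2  |  -115/2 ]
Back-substitution:
w = (-115/2) / (-23/2) = 5
z = (91/3 - (19/3)*(5)) / (-4/3) = 1
y = (-4/5 - (4/5)*(1) - (-4/5)*(5)) / (-6/5) = -2
x = (14 - (-4)*(-2) - (1)*(1) - (4)*(5)) / 5 = -3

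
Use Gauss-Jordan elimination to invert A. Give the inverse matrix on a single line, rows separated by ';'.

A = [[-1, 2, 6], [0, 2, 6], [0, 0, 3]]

inverse = [-1 1 0; 0 1/2 -1; 0 0 1/3]

Gauss-Jordan on [A | I]:
R1 <- (1/-1)*R1:  [  1  -2  -6  |  -1   0   0 ]
R2 <- (1/2)*R2:  [   0    1    3  |    0  1/2    0 ]
R1 <- R1 - (-2)*R2:  [  1   0   0  |  -1   1   0 ]
R3 <- (1/3)*R3:  [   0    0    1  |    0    0  1/3 ]
R2 <- R2 - (3)*R3:  [   0    1    0  |    0  1/2   -1 ]
Right block of [I | A^{-1}] is the inverse:
[ -1    1    0 ]
[  0  1/2   -1 ]
[  0    0  1/3 ]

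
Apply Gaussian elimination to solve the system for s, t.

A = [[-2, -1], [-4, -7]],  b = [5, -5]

Forward elimination on [A|b]:
R2 <- R2 - (2)*R1:  [   0   -5  -15 ]
Row echelon form:
[ -2  -1  |    5 ]
[  0  -5  |  -15 ]
Back-substitution:
t = (-15) / -5 = 3
s = (5 - (-1)*(3)) / -2 = -4

(-4, 3)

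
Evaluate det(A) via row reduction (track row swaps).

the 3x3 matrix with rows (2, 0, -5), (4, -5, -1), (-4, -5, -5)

det(A) = 240

Forward elimination:
R2 <- R2 - (2)*R1:  [  0  -5   9 ]
R3 <- R3 - (-2)*R1:  [   0   -5  -15 ]
R3 <- R3 - (1)*R2:  [   0    0  -24 ]
Upper-triangular form:
[ 2   0   -5 ]
[ 0  -5    9 ]
[ 0   0  -24 ]
det(A) = (-1)^0 * (2) * (-5) * (-24) = 240  (0 row swaps -> sign +1)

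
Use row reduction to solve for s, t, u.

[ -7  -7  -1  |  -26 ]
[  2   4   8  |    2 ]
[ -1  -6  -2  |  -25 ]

Forward elimination on [A|b]:
R2 <- R2 - (-2/7)*R1:  [     0      2   54/7  -38/7 ]
R3 <- R3 - (1/7)*R1:  [      0      -5   -13/7  -149/7 ]
R3 <- R3 - (-5/2)*R2:  [      0       0   122/7  -244/7 ]
Row echelon form:
[ -7  -7     -1  |     -26 ]
[  0   2   54/7  |   -38/7 ]
[  0   0  122/7  |  -244/7 ]
Back-substitution:
u = (-244/7) / (122/7) = -2
t = (-38/7 - (54/7)*(-2)) / 2 = 5
s = (-26 - (-7)*(5) - (-1)*(-2)) / -7 = -1

(-1, 5, -2)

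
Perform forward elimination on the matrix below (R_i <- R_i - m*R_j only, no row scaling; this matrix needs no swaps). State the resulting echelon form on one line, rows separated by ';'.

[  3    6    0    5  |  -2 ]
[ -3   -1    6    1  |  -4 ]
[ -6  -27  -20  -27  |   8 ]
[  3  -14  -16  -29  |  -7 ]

Forward elimination:
R2 <- R2 - (-1)*R1:  [  0   5   6   6  -6 ]
R3 <- R3 - (-2)*R1:  [   0  -15  -20  -17    4 ]
R4 <- R4 - (1)*R1:  [   0  -20  -16  -34   -5 ]
R3 <- R3 - (-3)*R2:  [   0    0   -2    1  -14 ]
R4 <- R4 - (-4)*R2:  [   0    0    8  -10  -29 ]
R4 <- R4 - (-4)*R3:  [   0    0    0   -6  -85 ]
Row echelon form:
[ 3  6   0   5  |   -2 ]
[ 0  5   6   6  |   -6 ]
[ 0  0  -2   1  |  -14 ]
[ 0  0   0  -6  |  -85 ]

REF = [3 6 0 5 -2; 0 5 6 6 -6; 0 0 -2 1 -14; 0 0 0 -6 -85]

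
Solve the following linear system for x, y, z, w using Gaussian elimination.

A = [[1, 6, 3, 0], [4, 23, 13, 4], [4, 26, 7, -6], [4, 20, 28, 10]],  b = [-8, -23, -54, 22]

(4, -3, 2, 1)

Forward elimination on [A|b]:
R2 <- R2 - (4)*R1:  [  0  -1   1   4   9 ]
R3 <- R3 - (4)*R1:  [   0    2   -5   -6  -22 ]
R4 <- R4 - (4)*R1:  [  0  -4  16  10  54 ]
R3 <- R3 - (-2)*R2:  [  0   0  -3   2  -4 ]
R4 <- R4 - (4)*R2:  [  0   0  12  -6  18 ]
R4 <- R4 - (-4)*R3:  [ 0  0  0  2  2 ]
Row echelon form:
[ 1   6   3  0  |  -8 ]
[ 0  -1   1  4  |   9 ]
[ 0   0  -3  2  |  -4 ]
[ 0   0   0  2  |   2 ]
Back-substitution:
w = (2) / 2 = 1
z = (-4 - (2)*(1)) / -3 = 2
y = (9 - (1)*(2) - (4)*(1)) / -1 = -3
x = (-8 - (6)*(-3) - (3)*(2)) / 1 = 4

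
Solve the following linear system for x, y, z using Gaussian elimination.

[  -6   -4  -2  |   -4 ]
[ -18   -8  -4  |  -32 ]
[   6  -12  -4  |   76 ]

(4, -3, -4)

Forward elimination on [A|b]:
R2 <- R2 - (3)*R1:  [   0    4    2  -20 ]
R3 <- R3 - (-1)*R1:  [   0  -16   -6   72 ]
R3 <- R3 - (-4)*R2:  [  0   0   2  -8 ]
Row echelon form:
[ -6  -4  -2  |   -4 ]
[  0   4   2  |  -20 ]
[  0   0   2  |   -8 ]
Back-substitution:
z = (-8) / 2 = -4
y = (-20 - (2)*(-4)) / 4 = -3
x = (-4 - (-4)*(-3) - (-2)*(-4)) / -6 = 4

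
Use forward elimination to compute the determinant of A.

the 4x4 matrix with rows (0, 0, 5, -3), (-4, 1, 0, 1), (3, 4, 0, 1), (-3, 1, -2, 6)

Forward elimination:
R1 <-> R2   (pivot in column 1 was zero)
[ -4  1   0   1 ]
[  0  0   5  -3 ]
[  3  4   0   1 ]
[ -3  1  -2   6 ]
R3 <- R3 - (-3/4)*R1:  [    0  19/4     0   7/4 ]
R4 <- R4 - (3/4)*R1:  [    0   1/4    -2  21/4 ]
R2 <-> R3   (pivot in column 2 was zero)
[ -4     1   0     1 ]
[  0  19/4   0   7/4 ]
[  0     0   5    -3 ]
[  0   1/4  -2  21/4 ]
R4 <- R4 - (1/19)*R2:  [     0      0     -2  98/19 ]
R4 <- R4 - (-2/5)*R3:  [      0       0       0  376/95 ]
Upper-triangular form:
[ -4     1  0       1 ]
[  0  19/4  0     7/4 ]
[  0     0  5      -3 ]
[  0     0  0  376/95 ]
det(A) = (-1)^2 * (-4) * (19/4) * (5) * (376/95) = -376  (2 row swaps -> sign +1)

det(A) = -376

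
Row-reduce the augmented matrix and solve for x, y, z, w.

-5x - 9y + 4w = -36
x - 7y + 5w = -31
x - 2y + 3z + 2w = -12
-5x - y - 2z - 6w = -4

(-1, 5, -1, 1)

Forward elimination on [A|b]:
R2 <- R2 - (-1/5)*R1:  [      0   -44/5       0    29/5  -191/5 ]
R3 <- R3 - (-1/5)*R1:  [     0  -19/5      3   14/5  -96/5 ]
R4 <- R4 - (1)*R1:  [   0    8   -2  -10   32 ]
R3 <- R3 - (19/44)*R2:  [       0        0        3    13/44  -119/44 ]
R4 <- R4 - (-10/11)*R2:  [      0       0      -2  -52/11  -30/11 ]
R4 <- R4 - (-2/3)*R3:  [       0        0        0  -299/66  -299/66 ]
Row echelon form:
[ -5     -9  0        4  |      -36 ]
[  0  -44/5  0     29/5  |   -191/5 ]
[  0      0  3    13/44  |  -119/44 ]
[  0      0  0  -299/66  |  -299/66 ]
Back-substitution:
w = (-299/66) / (-299/66) = 1
z = (-119/44 - (13/44)*(1)) / 3 = -1
y = (-191/5 - (29/5)*(1)) / (-44/5) = 5
x = (-36 - (-9)*(5) - (4)*(1)) / -5 = -1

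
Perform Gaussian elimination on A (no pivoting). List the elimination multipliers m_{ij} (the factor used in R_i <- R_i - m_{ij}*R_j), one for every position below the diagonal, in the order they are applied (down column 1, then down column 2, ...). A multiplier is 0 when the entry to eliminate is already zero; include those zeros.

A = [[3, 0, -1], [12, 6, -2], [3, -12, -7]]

Forward elimination:
R2 <- R2 - (4)*R1:  [ 0  6  2 ]
R3 <- R3 - (1)*R1:  [   0  -12   -6 ]
R3 <- R3 - (-2)*R2:  [  0   0  -2 ]
Multipliers (in order of application): m_{21} = 4, m_{31} = 1, m_{32} = -2

multipliers: 4, 1, -2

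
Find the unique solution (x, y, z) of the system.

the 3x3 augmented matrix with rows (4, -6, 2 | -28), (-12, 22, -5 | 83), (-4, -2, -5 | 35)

Forward elimination on [A|b]:
R2 <- R2 - (-3)*R1:  [  0   4   1  -1 ]
R3 <- R3 - (-1)*R1:  [  0  -8  -3   7 ]
R3 <- R3 - (-2)*R2:  [  0   0  -1   5 ]
Row echelon form:
[ 4  -6   2  |  -28 ]
[ 0   4   1  |   -1 ]
[ 0   0  -1  |    5 ]
Back-substitution:
z = (5) / -1 = -5
y = (-1 - (1)*(-5)) / 4 = 1
x = (-28 - (-6)*(1) - (2)*(-5)) / 4 = -3

(-3, 1, -5)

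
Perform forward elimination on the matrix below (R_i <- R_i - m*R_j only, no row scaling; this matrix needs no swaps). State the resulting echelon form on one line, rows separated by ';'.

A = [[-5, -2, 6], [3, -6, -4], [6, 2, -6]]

Forward elimination:
R2 <- R2 - (-3/5)*R1:  [     0  -36/5   -2/5 ]
R3 <- R3 - (-6/5)*R1:  [    0  -2/5   6/5 ]
R3 <- R3 - (1/18)*R2:  [    0     0  11/9 ]
Row echelon form:
[ -5     -2     6 ]
[  0  -36/5  -2/5 ]
[  0      0  11/9 ]

REF = [-5 -2 6; 0 -36/5 -2/5; 0 0 11/9]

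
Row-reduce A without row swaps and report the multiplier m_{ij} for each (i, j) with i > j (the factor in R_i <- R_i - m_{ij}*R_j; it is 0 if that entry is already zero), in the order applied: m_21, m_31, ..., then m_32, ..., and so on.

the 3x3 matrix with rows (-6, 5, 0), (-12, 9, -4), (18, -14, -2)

Forward elimination:
R2 <- R2 - (2)*R1:  [  0  -1  -4 ]
R3 <- R3 - (-3)*R1:  [  0   1  -2 ]
R3 <- R3 - (-1)*R2:  [  0   0  -6 ]
Multipliers (in order of application): m_{21} = 2, m_{31} = -3, m_{32} = -1

multipliers: 2, -3, -1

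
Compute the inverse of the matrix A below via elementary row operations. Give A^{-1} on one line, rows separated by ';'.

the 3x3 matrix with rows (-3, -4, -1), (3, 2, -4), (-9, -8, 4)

inverse = [4/3 -4/3 -1; -4/3 7/6 5/6; 1/3 -2/3 -1/3]

Gauss-Jordan on [A | I]:
R1 <- (1/-3)*R1:  [    1   4/3   1/3  |  -1/3     0     0 ]
R2 <- R2 - (3)*R1:  [  0  -2  -5  |   1   1   0 ]
R3 <- R3 - (-9)*R1:  [  0   4   7  |  -3   0   1 ]
R2 <- (1/-2)*R2:  [    0     1   5/2  |  -1/2  -1/2     0 ]
R1 <- R1 - (4/3)*R2:  [   1    0   -3  |  1/3  2/3    0 ]
R3 <- R3 - (4)*R2:  [  0   0  -3  |  -1   2   1 ]
R3 <- (1/-3)*R3:  [    0     0     1  |   1/3  -2/3  -1/3 ]
R1 <- R1 - (-3)*R3:  [    1     0     0  |   4/3  -4/3    -1 ]
R2 <- R2 - (5/2)*R3:  [    0     1     0  |  -4/3   7/6   5/6 ]
Right block of [I | A^{-1}] is the inverse:
[  4/3  -4/3    -1 ]
[ -4/3   7/6   5/6 ]
[  1/3  -2/3  -1/3 ]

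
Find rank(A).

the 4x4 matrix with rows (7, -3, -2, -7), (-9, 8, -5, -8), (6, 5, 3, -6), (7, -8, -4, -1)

Row reduction:
R2 <- R2 - (-9/7)*R1:  [     0   29/7  -53/7    -17 ]
R3 <- R3 - (6/7)*R1:  [    0  53/7  33/7     0 ]
R4 <- R4 - (1)*R1:  [  0  -5  -2   6 ]
R3 <- R3 - (53/29)*R2:  [      0       0  538/29  901/29 ]
R4 <- R4 - (-35/29)*R2:  [       0        0  -323/29  -421/29 ]
R4 <- R4 - (-323/538)*R3:  [        0         0         0  2225/538 ]
Row echelon form:
[ 7    -3      -2        -7 ]
[ 0  29/7   -53/7       -17 ]
[ 0     0  538/29    901/29 ]
[ 0     0       0  2225/538 ]
Nonzero rows / pivot columns: 4

rank(A) = 4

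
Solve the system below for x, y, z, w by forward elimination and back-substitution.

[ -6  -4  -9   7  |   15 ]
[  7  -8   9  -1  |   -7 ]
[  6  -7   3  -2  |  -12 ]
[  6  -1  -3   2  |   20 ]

Forward elimination on [A|b]:
R2 <- R2 - (-7/6)*R1:  [     0  -38/3   -3/2   43/6   21/2 ]
R3 <- R3 - (-1)*R1:  [   0  -11   -6    5    3 ]
R4 <- R4 - (-1)*R1:  [   0   -5  -12    9   35 ]
R3 <- R3 - (33/38)*R2:  [       0        0  -357/76   -93/76  -465/76 ]
R4 <- R4 - (15/38)*R2:  [       0        0  -867/76   469/76  2345/76 ]
R4 <- R4 - (17/7)*R3:  [     0      0      0   64/7  320/7 ]
Row echelon form:
[ -6     -4       -9       7  |       15 ]
[  0  -38/3     -3/2    43/6  |     21/2 ]
[  0      0  -357/76  -93/76  |  -465/76 ]
[  0      0        0    64/7  |    320/7 ]
Back-substitution:
w = (320/7) / (64/7) = 5
z = (-465/76 - (-93/76)*(5)) / (-357/76) = 0
y = (21/2 - (-3/2)*(0) - (43/6)*(5)) / (-38/3) = 2
x = (15 - (-4)*(2) - (-9)*(0) - (7)*(5)) / -6 = 2

(2, 2, 0, 5)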